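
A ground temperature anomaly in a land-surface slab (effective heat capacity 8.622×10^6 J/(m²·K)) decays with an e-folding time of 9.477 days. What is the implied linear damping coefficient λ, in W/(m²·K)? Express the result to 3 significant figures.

Areal heat capacity C = 8.622×10^6 J/(m²·K) (given).
τ = 9.477 days = 8.19×10^5 s.
λ = C / τ = 8.62×10^6 / 8.19×10^5 = 10.5 W/(m²·K).

10.5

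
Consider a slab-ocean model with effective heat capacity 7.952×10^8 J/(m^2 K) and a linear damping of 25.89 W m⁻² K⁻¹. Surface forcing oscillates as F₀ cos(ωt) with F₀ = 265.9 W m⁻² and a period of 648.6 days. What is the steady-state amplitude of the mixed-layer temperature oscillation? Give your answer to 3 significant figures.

2.86 K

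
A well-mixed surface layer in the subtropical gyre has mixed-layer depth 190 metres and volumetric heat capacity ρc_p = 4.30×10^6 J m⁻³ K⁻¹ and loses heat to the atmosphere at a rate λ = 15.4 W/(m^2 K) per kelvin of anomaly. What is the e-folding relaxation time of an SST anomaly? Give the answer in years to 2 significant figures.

1.7 years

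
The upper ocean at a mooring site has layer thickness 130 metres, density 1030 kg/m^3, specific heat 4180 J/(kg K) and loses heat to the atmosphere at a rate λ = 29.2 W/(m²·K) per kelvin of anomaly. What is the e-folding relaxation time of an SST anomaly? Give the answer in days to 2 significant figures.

220 days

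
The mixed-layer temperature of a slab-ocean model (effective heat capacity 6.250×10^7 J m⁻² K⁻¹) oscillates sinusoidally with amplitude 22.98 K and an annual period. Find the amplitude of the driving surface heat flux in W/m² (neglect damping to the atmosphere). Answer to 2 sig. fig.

290

Areal heat capacity C = 6.250×10^7 J m⁻² K⁻¹ (given).
ω = 2π / 3.15×10^7 s = 1.99×10^-7 s⁻¹.
Cω = 6.25×10^7 × 1.99×10^-7 = 12.5 W/(m²·K).
F₀ = A × Cω = 22.98 × 12.5 = 286 W/m².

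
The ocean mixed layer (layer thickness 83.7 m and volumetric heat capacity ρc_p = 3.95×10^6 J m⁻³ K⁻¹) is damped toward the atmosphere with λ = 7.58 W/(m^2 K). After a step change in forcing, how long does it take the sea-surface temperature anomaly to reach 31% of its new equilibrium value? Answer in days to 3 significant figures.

187 days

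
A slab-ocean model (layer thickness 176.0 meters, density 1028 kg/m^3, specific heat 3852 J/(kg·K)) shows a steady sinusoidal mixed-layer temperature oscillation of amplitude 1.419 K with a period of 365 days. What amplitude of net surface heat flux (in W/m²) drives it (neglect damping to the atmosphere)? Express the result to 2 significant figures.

200

Areal heat capacity C = ρ c_p D = 1028 × 3852 × 176.0 = 6.97×10^8 J/(m^2 K).
ω = 2π / 3.15×10^7 s = 1.99×10^-7 s⁻¹.
Cω = 6.97×10^8 × 1.99×10^-7 = 139 W/(m²·K).
F₀ = A × Cω = 1.419 × 139 = 197 W/m².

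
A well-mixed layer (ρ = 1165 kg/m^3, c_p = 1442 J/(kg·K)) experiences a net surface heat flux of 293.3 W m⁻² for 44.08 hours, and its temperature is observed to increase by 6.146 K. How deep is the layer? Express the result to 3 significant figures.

Heat input Q = F Δt = 293.3 × 1.59×10^5 s = 4.65×10^7 J/m².
Required areal heat capacity C = Q / ΔT = 7.57×10^6 J/(m²·K).
Depth D = C / (ρ c_p) = 7.57×10^6 / (1165 × 1442) = 4.51 m.

4.51 m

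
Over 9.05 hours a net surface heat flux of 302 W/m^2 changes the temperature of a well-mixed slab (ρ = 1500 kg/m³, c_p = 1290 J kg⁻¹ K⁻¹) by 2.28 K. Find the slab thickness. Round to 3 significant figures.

2.23 m

Heat input Q = F Δt = 302 × 32600 s = 9.84×10^6 J/m².
Required areal heat capacity C = Q / ΔT = 4.32×10^6 J/(m²·K).
Depth D = C / (ρ c_p) = 4.32×10^6 / (1500 × 1290) = 2.23 m.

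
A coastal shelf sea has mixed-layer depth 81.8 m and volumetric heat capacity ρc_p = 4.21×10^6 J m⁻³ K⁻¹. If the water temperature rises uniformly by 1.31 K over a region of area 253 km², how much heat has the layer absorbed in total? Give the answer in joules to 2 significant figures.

1.1×10^17 J

Areal heat capacity C = ρc_p × D = 4.21×10^6 × 81.8 = 3.44×10^8 J/(m^2 K).
Heat per unit area: q = C ΔT = 3.44×10^8 × 1.31 = 4.51×10^8 J/m².
Total heat: Q = q × A = 4.51×10^8 × (253 × 10⁶ m²) = 1.14×10^17 J.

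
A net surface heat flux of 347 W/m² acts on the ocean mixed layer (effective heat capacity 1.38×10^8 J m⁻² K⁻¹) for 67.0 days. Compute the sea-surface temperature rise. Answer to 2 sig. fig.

15 K

Areal heat capacity C = 1.38×10^8 J m⁻² K⁻¹ (given).
Net heat input Q = F Δt = 347 × (67.0 days × 86400 s/day) = 2.01×10^9 J/m².
ΔT = Q / C = 2.01×10^9 / 1.38×10^8 = 14.6 K.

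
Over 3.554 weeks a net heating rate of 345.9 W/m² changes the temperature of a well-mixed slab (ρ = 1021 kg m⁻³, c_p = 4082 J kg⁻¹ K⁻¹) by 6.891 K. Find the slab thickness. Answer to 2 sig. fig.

Heat input Q = F Δt = 345.9 × 2.15×10^6 s = 7.43×10^8 J/m².
Required areal heat capacity C = Q / ΔT = 1.08×10^8 J/(m²·K).
Depth D = C / (ρ c_p) = 1.08×10^8 / (1021 × 4082) = 25.9 m.

26 m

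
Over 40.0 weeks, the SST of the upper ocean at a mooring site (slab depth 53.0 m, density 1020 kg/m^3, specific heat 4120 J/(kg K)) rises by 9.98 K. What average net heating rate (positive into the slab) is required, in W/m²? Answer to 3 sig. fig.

91.9

Areal heat capacity C = ρ c_p D = 1020 × 4120 × 53.0 = 2.23×10^8 J/(m²·K).
Required heat per unit area: Q = C ΔT = 2.23×10^8 × 9.98 = 2.22×10^9 J/m².
Flux F = Q / Δt = 2.22×10^9 / 2.42×10^7 s = 91.9 W/m².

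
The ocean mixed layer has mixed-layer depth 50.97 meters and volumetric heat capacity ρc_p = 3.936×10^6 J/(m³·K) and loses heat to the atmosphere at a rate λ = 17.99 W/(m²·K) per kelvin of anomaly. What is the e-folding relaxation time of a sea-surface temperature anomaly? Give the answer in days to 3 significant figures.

Areal heat capacity C = ρc_p × D = 3.936×10^6 × 50.97 = 2.01×10^8 J/(m^2 K).
Relaxation time τ = C / λ = 2.01×10^8 / 17.99 = 1.12×10^7 s.
In days: 1.12×10^7 s / (86400 s/day) = 129 days.

129 days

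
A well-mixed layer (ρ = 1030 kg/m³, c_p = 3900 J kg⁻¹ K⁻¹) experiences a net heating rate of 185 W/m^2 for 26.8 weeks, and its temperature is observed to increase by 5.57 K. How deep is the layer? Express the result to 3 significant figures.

134 m

Heat input Q = F Δt = 185 × 1.62×10^7 s = 3.00×10^9 J/m².
Required areal heat capacity C = Q / ΔT = 5.38×10^8 J/(m²·K).
Depth D = C / (ρ c_p) = 5.38×10^8 / (1030 × 3900) = 134 m.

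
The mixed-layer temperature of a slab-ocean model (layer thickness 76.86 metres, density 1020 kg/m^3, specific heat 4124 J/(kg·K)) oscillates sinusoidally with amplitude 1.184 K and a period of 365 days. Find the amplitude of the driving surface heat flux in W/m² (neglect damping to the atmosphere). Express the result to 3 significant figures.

76.3

Areal heat capacity C = ρ c_p D = 1020 × 4124 × 76.86 = 3.23×10^8 J/(m^2 K).
ω = 2π / 3.15×10^7 s = 1.99×10^-7 s⁻¹.
Cω = 3.23×10^8 × 1.99×10^-7 = 64.4 W/(m²·K).
F₀ = A × Cω = 1.184 × 64.4 = 76.3 W/m².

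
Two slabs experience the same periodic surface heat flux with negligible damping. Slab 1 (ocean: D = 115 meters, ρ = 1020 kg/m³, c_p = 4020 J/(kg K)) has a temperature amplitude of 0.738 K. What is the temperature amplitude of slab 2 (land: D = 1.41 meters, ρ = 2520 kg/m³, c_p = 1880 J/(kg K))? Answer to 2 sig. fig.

C_ocean = 4.72×10^8 J/(m²·K); C_land = 6.68×10^6 J/(m²·K).
A ∝ 1/C ⇒ A_land = A_ocean × C_ocean/C_land = 0.738 × 70.6 = 52.1 K.

52 K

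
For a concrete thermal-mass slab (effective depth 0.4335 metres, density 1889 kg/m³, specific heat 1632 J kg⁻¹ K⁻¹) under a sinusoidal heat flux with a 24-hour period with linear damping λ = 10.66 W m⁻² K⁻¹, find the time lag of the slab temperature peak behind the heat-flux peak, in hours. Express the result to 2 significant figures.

5.6 hours

Areal heat capacity C = ρ c_p D = 1889 × 1632 × 0.4335 = 1.34×10^6 J m⁻² K⁻¹.
ω = 2π / 86400 s = 7.27×10^-5 s⁻¹.
Phase lag φ = arctan(Cω/λ) = arctan(97.2/10.66) = 1.46 rad.
Time lag = φ / ω = 1.46 / 7.27×10^-5 = 20100 s = 5.58 hours.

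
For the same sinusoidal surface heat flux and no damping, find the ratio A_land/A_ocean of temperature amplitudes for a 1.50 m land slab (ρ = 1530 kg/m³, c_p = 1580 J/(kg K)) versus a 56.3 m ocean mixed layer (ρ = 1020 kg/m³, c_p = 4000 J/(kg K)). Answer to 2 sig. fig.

C_ocean = 1020 × 4000 × 56.3 = 2.30×10^8 J/(m²·K).
C_land = 1530 × 1580 × 1.50 = 3.63×10^6 J/(m²·K).
Undamped amplitude ∝ 1/C, so A_land/A_ocean = C_ocean/C_land = 63.3.

63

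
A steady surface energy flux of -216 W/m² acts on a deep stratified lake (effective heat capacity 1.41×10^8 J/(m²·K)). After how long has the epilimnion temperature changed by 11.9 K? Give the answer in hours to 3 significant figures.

2160 hours

Areal heat capacity C = 1.41×10^8 J/(m²·K) (given).
Time required: Δt = C ΔT / F = 1.41×10^8 × -11.9 / -216 = 7.77×10^6 s.
In hours: 7.77×10^6 s / (3600 s/hour) = 2160 hours.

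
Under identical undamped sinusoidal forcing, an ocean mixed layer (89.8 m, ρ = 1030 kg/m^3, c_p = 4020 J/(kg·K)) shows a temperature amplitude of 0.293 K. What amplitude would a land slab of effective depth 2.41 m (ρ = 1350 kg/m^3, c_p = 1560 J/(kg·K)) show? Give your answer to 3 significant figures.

C_ocean = 3.72×10^8 J/(m²·K); C_land = 5.08×10^6 J/(m²·K).
A ∝ 1/C ⇒ A_land = A_ocean × C_ocean/C_land = 0.293 × 73.3 = 21.5 K.

21.5 K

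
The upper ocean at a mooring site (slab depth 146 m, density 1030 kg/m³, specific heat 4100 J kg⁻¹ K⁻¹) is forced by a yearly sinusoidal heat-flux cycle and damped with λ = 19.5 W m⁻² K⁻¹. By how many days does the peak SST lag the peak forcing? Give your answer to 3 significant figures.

82.1 days

Areal heat capacity C = ρ c_p D = 1030 × 4100 × 146 = 6.17×10^8 J m⁻² K⁻¹.
ω = 2π / 3.15×10^7 s = 1.99×10^-7 s⁻¹.
Phase lag φ = arctan(Cω/λ) = arctan(123/19.5) = 1.41 rad.
Time lag = φ / ω = 1.41 / 1.99×10^-7 = 7.09×10^6 s = 82.1 days.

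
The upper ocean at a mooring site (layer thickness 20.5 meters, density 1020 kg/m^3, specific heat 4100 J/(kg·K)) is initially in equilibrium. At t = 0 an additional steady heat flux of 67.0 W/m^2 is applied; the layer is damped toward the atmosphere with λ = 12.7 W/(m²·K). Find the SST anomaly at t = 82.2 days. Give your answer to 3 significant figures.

3.43 K

Areal heat capacity C = ρ c_p D = 1020 × 4100 × 20.5 = 8.57×10^7 J/(m^2 K).
τ = C / λ = 8.57×10^7 / 12.7 = 6.75×10^6 s.
Equilibrium anomaly ΔT_eq = F / λ = 67.0 / 12.7 = 5.28 K.
t = 82.2 days = 7.10×10^6 s, so t/τ = 1.05.
ΔT(t) = ΔT_eq (1 − e^(−t/τ)) = 5.28 × (1 − e^−1.05) = 3.43 K.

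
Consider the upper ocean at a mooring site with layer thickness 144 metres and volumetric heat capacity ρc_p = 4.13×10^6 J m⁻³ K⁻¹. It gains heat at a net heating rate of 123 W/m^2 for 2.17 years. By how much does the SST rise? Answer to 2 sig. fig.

14 K

Areal heat capacity C = ρc_p × D = 4.13×10^6 × 144 = 5.95×10^8 J/(m^2 K).
Net heat input Q = F Δt = 123 × (2.17 years × 3.156×10^7 s/year) = 8.42×10^9 J/m².
ΔT = Q / C = 8.42×10^9 / 5.95×10^8 = 14.2 K.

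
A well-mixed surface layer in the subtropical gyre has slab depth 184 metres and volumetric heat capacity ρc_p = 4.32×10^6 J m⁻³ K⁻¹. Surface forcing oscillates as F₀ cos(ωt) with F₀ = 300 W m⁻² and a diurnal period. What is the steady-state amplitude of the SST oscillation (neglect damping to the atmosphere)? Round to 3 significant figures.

Areal heat capacity C = ρc_p × D = 4.32×10^6 × 184 = 7.95×10^8 J m⁻² K⁻¹.
Angular frequency ω = 2π / T = 2π / 86400 s = 7.27×10^-5 s⁻¹.
Cω = 7.95×10^8 × 7.27×10^-5 = 57800 W/(m²·K).
Amplitude A = F₀ / (Cω) = 300 / 57800 = 0.00519 K.

0.00519 K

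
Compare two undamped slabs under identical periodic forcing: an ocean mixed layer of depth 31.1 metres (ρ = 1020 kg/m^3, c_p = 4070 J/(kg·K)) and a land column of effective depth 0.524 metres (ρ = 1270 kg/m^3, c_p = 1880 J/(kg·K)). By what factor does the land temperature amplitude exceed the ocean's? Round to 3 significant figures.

103

C_ocean = 1020 × 4070 × 31.1 = 1.29×10^8 J/(m²·K).
C_land = 1270 × 1880 × 0.524 = 1.25×10^6 J/(m²·K).
Undamped amplitude ∝ 1/C, so A_land/A_ocean = C_ocean/C_land = 103.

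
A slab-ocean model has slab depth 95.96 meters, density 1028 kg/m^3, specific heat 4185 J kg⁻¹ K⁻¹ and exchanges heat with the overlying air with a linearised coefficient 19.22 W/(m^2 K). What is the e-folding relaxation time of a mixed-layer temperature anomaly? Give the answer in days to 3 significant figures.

Areal heat capacity C = ρ c_p D = 1028 × 4185 × 95.96 = 4.13×10^8 J/(m^2 K).
Relaxation time τ = C / λ = 4.13×10^8 / 19.22 = 2.15×10^7 s.
In days: 2.15×10^7 s / (86400 s/day) = 249 days.

249 days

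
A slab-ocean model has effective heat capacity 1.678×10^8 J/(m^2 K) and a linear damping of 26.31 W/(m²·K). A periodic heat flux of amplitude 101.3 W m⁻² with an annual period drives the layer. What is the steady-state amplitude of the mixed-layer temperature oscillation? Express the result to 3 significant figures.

2.38 K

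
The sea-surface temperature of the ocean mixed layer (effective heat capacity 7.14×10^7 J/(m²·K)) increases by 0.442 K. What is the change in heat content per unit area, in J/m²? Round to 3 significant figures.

Areal heat capacity C = 7.14×10^7 J/(m²·K) (given).
ΔQ = C ΔT = 7.14×10^7 × 0.442 = 3.16×10^7 J/m².

3.16×10^7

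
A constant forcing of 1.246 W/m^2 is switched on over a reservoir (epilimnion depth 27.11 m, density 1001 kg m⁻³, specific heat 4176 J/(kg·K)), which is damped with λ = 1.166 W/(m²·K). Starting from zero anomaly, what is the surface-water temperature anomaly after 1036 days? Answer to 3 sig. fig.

0.643 K

Areal heat capacity C = ρ c_p D = 1001 × 4176 × 27.11 = 1.13×10^8 J/(m^2 K).
τ = C / λ = 1.13×10^8 / 1.166 = 9.72×10^7 s.
Equilibrium anomaly ΔT_eq = F / λ = 1.246 / 1.166 = 1.07 K.
t = 1036 days = 8.95×10^7 s, so t/τ = 0.921.
ΔT(t) = ΔT_eq (1 − e^(−t/τ)) = 1.07 × (1 − e^−0.921) = 0.643 K.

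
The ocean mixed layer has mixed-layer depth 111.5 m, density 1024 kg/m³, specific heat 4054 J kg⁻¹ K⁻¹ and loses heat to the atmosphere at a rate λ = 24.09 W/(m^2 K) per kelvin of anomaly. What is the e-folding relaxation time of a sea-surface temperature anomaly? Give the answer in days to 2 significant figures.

220 days

Areal heat capacity C = ρ c_p D = 1024 × 4054 × 111.5 = 4.63×10^8 J/(m²·K).
Relaxation time τ = C / λ = 4.63×10^8 / 24.09 = 1.92×10^7 s.
In days: 1.92×10^7 s / (86400 s/day) = 222 days.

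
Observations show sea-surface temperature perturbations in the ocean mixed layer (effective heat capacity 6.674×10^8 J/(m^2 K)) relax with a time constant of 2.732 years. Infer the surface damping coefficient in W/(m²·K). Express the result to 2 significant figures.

Areal heat capacity C = 6.674×10^8 J/(m^2 K) (given).
τ = 2.732 years = 8.62×10^7 s.
λ = C / τ = 6.67×10^8 / 8.62×10^7 = 7.74 W/(m²·K).

7.7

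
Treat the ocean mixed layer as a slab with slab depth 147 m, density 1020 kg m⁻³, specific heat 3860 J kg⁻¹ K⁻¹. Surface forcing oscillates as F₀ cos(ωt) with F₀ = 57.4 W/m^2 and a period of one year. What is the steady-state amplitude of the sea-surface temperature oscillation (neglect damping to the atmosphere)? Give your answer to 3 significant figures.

0.498 K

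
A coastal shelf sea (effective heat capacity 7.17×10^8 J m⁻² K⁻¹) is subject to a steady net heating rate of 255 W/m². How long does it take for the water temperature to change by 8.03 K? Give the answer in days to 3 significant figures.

261 days

Areal heat capacity C = 7.17×10^8 J m⁻² K⁻¹ (given).
Time required: Δt = C ΔT / F = 7.17×10^8 × 8.03 / 255 = 2.26×10^7 s.
In days: 2.26×10^7 s / (86400 s/day) = 261 days.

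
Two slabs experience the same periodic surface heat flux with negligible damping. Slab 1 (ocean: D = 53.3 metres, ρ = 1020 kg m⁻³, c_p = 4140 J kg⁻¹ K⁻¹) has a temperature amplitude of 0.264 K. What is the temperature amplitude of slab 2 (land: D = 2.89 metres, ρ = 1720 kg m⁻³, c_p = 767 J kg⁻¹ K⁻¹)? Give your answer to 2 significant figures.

16 K

C_ocean = 2.25×10^8 J/(m²·K); C_land = 3.81×10^6 J/(m²·K).
A ∝ 1/C ⇒ A_land = A_ocean × C_ocean/C_land = 0.264 × 59.0 = 15.6 K.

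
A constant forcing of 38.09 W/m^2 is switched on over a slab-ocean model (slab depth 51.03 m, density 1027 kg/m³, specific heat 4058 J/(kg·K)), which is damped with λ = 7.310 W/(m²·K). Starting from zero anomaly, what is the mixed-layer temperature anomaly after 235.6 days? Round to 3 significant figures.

2.62 K

Areal heat capacity C = ρ c_p D = 1027 × 4058 × 51.03 = 2.13×10^8 J/(m^2 K).
τ = C / λ = 2.13×10^8 / 7.310 = 2.91×10^7 s.
Equilibrium anomaly ΔT_eq = F / λ = 38.09 / 7.310 = 5.21 K.
t = 235.6 days = 2.04×10^7 s, so t/τ = 0.700.
ΔT(t) = ΔT_eq (1 − e^(−t/τ)) = 5.21 × (1 − e^−0.700) = 2.62 K.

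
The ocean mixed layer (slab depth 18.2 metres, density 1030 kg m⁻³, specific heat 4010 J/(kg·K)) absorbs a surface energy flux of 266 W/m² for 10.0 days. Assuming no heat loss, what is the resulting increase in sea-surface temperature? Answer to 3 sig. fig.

3.06 K

Areal heat capacity C = ρ c_p D = 1030 × 4010 × 18.2 = 7.52×10^7 J/(m²·K).
Net heat input Q = F Δt = 266 × (10.0 days × 86400 s/day) = 2.30×10^8 J/m².
ΔT = Q / C = 2.30×10^8 / 7.52×10^7 = 3.06 K.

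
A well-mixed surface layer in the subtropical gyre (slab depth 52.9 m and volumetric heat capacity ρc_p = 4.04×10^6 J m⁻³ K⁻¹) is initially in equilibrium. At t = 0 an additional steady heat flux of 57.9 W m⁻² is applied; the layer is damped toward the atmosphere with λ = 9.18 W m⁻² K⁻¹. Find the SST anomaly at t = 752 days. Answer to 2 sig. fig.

5.9 K

Areal heat capacity C = ρc_p × D = 4.04×10^6 × 52.9 = 2.14×10^8 J/(m^2 K).
τ = C / λ = 2.14×10^8 / 9.18 = 2.33×10^7 s.
Equilibrium anomaly ΔT_eq = F / λ = 57.9 / 9.18 = 6.31 K.
t = 752 days = 6.50×10^7 s, so t/τ = 2.79.
ΔT(t) = ΔT_eq (1 − e^(−t/τ)) = 6.31 × (1 − e^−2.79) = 5.92 K.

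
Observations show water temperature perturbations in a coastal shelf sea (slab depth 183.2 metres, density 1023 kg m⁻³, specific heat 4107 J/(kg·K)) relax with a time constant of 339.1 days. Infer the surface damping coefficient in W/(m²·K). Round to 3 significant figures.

26.3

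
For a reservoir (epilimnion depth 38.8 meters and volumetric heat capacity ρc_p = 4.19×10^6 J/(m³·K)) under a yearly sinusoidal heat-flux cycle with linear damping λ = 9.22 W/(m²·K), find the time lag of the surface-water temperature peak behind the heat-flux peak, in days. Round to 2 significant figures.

75 days

Areal heat capacity C = ρc_p × D = 4.19×10^6 × 38.8 = 1.63×10^8 J/(m²·K).
ω = 2π / 3.15×10^7 s = 1.99×10^-7 s⁻¹.
Phase lag φ = arctan(Cω/λ) = arctan(32.4/9.22) = 1.29 rad.
Time lag = φ / ω = 1.29 / 1.99×10^-7 = 6.49×10^6 s = 75.1 days.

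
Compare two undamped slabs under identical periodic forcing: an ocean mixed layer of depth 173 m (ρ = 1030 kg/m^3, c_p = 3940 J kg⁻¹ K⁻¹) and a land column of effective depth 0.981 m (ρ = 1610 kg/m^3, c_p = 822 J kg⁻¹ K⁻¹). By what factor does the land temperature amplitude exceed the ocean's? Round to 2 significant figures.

540

C_ocean = 1030 × 3940 × 173 = 7.02×10^8 J/(m²·K).
C_land = 1610 × 822 × 0.981 = 1.30×10^6 J/(m²·K).
Undamped amplitude ∝ 1/C, so A_land/A_ocean = C_ocean/C_land = 541.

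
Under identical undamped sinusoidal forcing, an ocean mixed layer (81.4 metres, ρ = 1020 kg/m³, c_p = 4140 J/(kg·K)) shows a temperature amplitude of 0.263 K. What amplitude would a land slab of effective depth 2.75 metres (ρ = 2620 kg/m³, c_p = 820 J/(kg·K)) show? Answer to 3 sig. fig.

15.3 K

C_ocean = 3.44×10^8 J/(m²·K); C_land = 5.91×10^6 J/(m²·K).
A ∝ 1/C ⇒ A_land = A_ocean × C_ocean/C_land = 0.263 × 58.2 = 15.3 K.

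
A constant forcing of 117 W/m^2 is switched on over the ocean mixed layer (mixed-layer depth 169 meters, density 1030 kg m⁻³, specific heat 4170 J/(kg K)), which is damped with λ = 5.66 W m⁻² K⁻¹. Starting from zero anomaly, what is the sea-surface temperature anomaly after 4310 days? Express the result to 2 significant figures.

Areal heat capacity C = ρ c_p D = 1030 × 4170 × 169 = 7.26×10^8 J m⁻² K⁻¹.
τ = C / λ = 7.26×10^8 / 5.66 = 1.28×10^8 s.
Equilibrium anomaly ΔT_eq = F / λ = 117 / 5.66 = 20.7 K.
t = 4310 days = 3.72×10^8 s, so t/τ = 2.90.
ΔT(t) = ΔT_eq (1 − e^(−t/τ)) = 20.7 × (1 − e^−2.90) = 19.5 K.

20 K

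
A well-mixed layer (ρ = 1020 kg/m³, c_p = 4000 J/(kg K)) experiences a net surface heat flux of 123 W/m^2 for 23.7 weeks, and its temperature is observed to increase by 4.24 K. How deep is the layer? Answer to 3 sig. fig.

102 m

Heat input Q = F Δt = 123 × 1.43×10^7 s = 1.76×10^9 J/m².
Required areal heat capacity C = Q / ΔT = 4.16×10^8 J/(m²·K).
Depth D = C / (ρ c_p) = 4.16×10^8 / (1020 × 4000) = 102 m.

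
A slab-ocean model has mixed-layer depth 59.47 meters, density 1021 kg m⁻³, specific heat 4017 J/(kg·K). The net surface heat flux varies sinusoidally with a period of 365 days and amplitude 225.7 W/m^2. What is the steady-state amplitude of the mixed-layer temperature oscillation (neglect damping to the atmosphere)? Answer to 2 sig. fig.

4.6 K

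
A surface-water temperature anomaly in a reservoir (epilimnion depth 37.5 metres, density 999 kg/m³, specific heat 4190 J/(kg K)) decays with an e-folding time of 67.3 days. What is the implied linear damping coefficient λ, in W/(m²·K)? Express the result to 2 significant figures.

Areal heat capacity C = ρ c_p D = 999 × 4190 × 37.5 = 1.57×10^8 J/(m²·K).
τ = 67.3 days = 5.81×10^6 s.
λ = C / τ = 1.57×10^8 / 5.81×10^6 = 27.0 W/(m²·K).

27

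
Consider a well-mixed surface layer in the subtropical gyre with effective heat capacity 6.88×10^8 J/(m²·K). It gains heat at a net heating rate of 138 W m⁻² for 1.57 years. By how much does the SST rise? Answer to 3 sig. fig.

9.94 K

Areal heat capacity C = 6.88×10^8 J/(m²·K) (given).
Net heat input Q = F Δt = 138 × (1.57 years × 3.156×10^7 s/year) = 6.84×10^9 J/m².
ΔT = Q / C = 6.84×10^9 / 6.88×10^8 = 9.94 K.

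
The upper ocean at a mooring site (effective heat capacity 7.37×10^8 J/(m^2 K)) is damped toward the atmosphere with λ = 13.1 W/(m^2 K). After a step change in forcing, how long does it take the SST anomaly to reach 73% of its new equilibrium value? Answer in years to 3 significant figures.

2.33 years

Areal heat capacity C = 7.37×10^8 J/(m^2 K) (given).
τ = C / λ = 7.37×10^8 / 13.1 = 5.63×10^7 s.
Fraction reached: 1 − e^(−t/τ) = 0.73 ⇒ t = −τ ln(1 − 0.73) = τ × 1.31.
t = 7.37×10^7 s = 2.33 years.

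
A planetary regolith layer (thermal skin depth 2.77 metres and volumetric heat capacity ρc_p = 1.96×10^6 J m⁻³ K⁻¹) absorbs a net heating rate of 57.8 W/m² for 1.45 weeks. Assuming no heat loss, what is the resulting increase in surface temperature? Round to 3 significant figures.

9.34 K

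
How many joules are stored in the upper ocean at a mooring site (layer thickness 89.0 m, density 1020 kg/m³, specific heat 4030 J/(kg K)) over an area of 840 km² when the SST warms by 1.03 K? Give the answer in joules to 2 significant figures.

Areal heat capacity C = ρ c_p D = 1020 × 4030 × 89.0 = 3.66×10^8 J/(m²·K).
Heat per unit area: q = C ΔT = 3.66×10^8 × 1.03 = 3.77×10^8 J/m².
Total heat: Q = q × A = 3.77×10^8 × (840 × 10⁶ m²) = 3.17×10^17 J.

3.2×10^17 J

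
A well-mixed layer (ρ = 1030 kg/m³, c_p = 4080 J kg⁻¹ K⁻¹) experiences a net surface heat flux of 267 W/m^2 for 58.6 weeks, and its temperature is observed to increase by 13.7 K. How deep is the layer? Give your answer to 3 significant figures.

164 m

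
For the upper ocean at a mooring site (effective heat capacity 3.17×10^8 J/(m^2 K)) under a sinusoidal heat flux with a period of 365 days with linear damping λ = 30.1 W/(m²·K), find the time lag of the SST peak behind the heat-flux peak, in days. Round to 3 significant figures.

65.4 days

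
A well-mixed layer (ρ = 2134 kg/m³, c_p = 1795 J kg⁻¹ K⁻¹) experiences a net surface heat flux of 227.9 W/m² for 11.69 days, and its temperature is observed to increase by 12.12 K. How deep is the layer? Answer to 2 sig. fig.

5.0 m

Heat input Q = F Δt = 227.9 × 1.01×10^6 s = 2.30×10^8 J/m².
Required areal heat capacity C = Q / ΔT = 1.90×10^7 J/(m²·K).
Depth D = C / (ρ c_p) = 1.90×10^7 / (2134 × 1795) = 4.96 m.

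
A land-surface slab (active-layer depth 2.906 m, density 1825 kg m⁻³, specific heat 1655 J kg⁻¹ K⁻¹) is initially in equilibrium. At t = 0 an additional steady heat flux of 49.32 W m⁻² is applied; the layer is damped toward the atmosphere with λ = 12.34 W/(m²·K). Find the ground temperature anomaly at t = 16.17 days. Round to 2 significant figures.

3.4 K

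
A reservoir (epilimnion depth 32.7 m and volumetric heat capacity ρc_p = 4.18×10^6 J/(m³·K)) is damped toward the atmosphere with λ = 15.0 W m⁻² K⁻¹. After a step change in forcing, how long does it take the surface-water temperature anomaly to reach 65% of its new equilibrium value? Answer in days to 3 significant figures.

Areal heat capacity C = ρc_p × D = 4.18×10^6 × 32.7 = 1.37×10^8 J/(m²·K).
τ = C / λ = 1.37×10^8 / 15.0 = 9.11×10^6 s.
Fraction reached: 1 − e^(−t/τ) = 0.65 ⇒ t = −τ ln(1 − 0.65) = τ × 1.05.
t = 9.57×10^6 s = 111 days.

111 days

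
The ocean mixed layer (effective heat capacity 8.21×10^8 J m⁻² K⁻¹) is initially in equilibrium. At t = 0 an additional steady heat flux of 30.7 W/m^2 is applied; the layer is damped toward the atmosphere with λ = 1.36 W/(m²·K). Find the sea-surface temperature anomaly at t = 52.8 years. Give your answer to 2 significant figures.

21 K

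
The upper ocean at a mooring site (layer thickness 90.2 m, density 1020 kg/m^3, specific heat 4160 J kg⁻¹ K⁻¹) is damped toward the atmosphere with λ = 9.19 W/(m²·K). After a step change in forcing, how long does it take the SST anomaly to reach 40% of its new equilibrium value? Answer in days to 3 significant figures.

Areal heat capacity C = ρ c_p D = 1020 × 4160 × 90.2 = 3.83×10^8 J/(m²·K).
τ = C / λ = 3.83×10^8 / 9.19 = 4.16×10^7 s.
Fraction reached: 1 − e^(−t/τ) = 0.40 ⇒ t = −τ ln(1 − 0.40) = τ × 0.511.
t = 2.13×10^7 s = 246 days.

246 days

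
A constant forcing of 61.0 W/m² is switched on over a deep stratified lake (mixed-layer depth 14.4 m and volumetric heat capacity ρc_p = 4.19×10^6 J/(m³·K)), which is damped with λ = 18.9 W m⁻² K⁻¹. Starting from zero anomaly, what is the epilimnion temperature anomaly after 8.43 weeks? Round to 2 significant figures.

Areal heat capacity C = ρc_p × D = 4.19×10^6 × 14.4 = 6.03×10^7 J/(m²·K).
τ = C / λ = 6.03×10^7 / 18.9 = 3.19×10^6 s.
Equilibrium anomaly ΔT_eq = F / λ = 61.0 / 18.9 = 3.23 K.
t = 8.43 weeks = 5.10×10^6 s, so t/τ = 1.60.
ΔT(t) = ΔT_eq (1 − e^(−t/τ)) = 3.23 × (1 − e^−1.60) = 2.57 K.

2.6 K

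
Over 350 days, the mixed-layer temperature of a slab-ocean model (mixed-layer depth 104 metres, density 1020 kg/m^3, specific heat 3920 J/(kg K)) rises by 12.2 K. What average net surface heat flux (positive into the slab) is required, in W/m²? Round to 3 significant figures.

168

Areal heat capacity C = ρ c_p D = 1020 × 3920 × 104 = 4.16×10^8 J/(m^2 K).
Required heat per unit area: Q = C ΔT = 4.16×10^8 × 12.2 = 5.07×10^9 J/m².
Flux F = Q / Δt = 5.07×10^9 / 3.02×10^7 s = 168 W/m².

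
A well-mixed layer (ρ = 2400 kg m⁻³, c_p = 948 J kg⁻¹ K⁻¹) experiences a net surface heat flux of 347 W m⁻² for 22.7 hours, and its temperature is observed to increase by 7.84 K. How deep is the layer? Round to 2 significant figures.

Heat input Q = F Δt = 347 × 81700 s = 2.84×10^7 J/m².
Required areal heat capacity C = Q / ΔT = 3.62×10^6 J/(m²·K).
Depth D = C / (ρ c_p) = 3.62×10^6 / (2400 × 948) = 1.59 m.

1.6 m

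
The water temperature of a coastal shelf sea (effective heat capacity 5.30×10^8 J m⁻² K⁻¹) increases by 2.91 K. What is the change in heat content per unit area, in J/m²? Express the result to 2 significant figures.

Areal heat capacity C = 5.30×10^8 J m⁻² K⁻¹ (given).
ΔQ = C ΔT = 5.30×10^8 × 2.91 = 1.54×10^9 J/m².

1.5×10^9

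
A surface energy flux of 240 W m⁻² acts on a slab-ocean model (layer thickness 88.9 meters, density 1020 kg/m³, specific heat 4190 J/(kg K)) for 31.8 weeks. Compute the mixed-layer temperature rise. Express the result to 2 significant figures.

12 K

Areal heat capacity C = ρ c_p D = 1020 × 4190 × 88.9 = 3.80×10^8 J m⁻² K⁻¹.
Net heat input Q = F Δt = 240 × (31.8 weeks × 6.048×10^5 s/week) = 4.62×10^9 J/m².
ΔT = Q / C = 4.62×10^9 / 3.80×10^8 = 12.1 K.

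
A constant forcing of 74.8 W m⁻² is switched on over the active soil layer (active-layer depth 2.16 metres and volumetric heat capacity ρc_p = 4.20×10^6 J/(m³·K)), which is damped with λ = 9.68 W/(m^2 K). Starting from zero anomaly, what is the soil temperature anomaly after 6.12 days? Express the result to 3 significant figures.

3.33 K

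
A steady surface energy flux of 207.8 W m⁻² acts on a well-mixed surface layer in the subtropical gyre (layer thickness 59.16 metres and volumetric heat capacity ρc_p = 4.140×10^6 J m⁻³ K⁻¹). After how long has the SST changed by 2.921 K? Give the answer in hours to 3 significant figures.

956 hours

Areal heat capacity C = ρc_p × D = 4.140×10^6 × 59.16 = 2.45×10^8 J/(m^2 K).
Time required: Δt = C ΔT / F = 2.45×10^8 × 2.921 / 207.8 = 3.44×10^6 s.
In hours: 3.44×10^6 s / (3600 s/hour) = 956 hours.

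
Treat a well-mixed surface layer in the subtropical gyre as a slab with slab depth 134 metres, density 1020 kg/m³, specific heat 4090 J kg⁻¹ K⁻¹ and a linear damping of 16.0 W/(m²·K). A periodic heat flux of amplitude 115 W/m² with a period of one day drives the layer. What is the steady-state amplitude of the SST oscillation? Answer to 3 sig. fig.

0.00283 K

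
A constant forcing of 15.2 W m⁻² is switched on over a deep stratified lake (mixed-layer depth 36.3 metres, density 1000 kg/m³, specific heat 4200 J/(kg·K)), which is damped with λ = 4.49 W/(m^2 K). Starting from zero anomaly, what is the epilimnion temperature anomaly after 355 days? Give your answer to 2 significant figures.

2.0 K

Areal heat capacity C = ρ c_p D = 1000 × 4200 × 36.3 = 1.52×10^8 J/(m^2 K).
τ = C / λ = 1.52×10^8 / 4.49 = 3.40×10^7 s.
Equilibrium anomaly ΔT_eq = F / λ = 15.2 / 4.49 = 3.39 K.
t = 355 days = 3.07×10^7 s, so t/τ = 0.903.
ΔT(t) = ΔT_eq (1 − e^(−t/τ)) = 3.39 × (1 − e^−0.903) = 2.01 K.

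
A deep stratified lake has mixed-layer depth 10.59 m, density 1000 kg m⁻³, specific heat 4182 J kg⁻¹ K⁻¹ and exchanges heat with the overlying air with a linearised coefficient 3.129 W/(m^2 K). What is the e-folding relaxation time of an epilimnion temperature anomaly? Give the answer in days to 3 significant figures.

Areal heat capacity C = ρ c_p D = 1000 × 4182 × 10.59 = 4.43×10^7 J/(m^2 K).
Relaxation time τ = C / λ = 4.43×10^7 / 3.129 = 1.42×10^7 s.
In days: 1.42×10^7 s / (86400 s/day) = 164 days.

164 days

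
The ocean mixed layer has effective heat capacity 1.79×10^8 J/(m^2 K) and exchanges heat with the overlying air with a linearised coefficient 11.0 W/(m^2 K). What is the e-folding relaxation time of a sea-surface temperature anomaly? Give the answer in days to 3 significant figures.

188 days

Areal heat capacity C = 1.79×10^8 J/(m^2 K) (given).
Relaxation time τ = C / λ = 1.79×10^8 / 11.0 = 1.63×10^7 s.
In days: 1.63×10^7 s / (86400 s/day) = 188 days.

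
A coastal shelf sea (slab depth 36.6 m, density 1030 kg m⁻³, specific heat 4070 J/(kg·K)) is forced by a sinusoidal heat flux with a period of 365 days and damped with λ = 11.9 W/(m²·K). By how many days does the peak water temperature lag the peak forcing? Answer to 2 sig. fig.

Areal heat capacity C = ρ c_p D = 1030 × 4070 × 36.6 = 1.53×10^8 J m⁻² K⁻¹.
ω = 2π / 3.15×10^7 s = 1.99×10^-7 s⁻¹.
Phase lag φ = arctan(Cω/λ) = arctan(30.6/11.9) = 1.20 rad.
Time lag = φ / ω = 1.20 / 1.99×10^-7 = 6.02×10^6 s = 69.7 days.

70 days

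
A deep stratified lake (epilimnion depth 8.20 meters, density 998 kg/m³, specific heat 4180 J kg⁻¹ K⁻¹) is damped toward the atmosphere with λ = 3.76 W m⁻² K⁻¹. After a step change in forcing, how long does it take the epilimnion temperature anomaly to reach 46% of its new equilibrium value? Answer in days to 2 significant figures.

Areal heat capacity C = ρ c_p D = 998 × 4180 × 8.20 = 3.42×10^7 J/(m²·K).
τ = C / λ = 3.42×10^7 / 3.76 = 9.10×10^6 s.
Fraction reached: 1 − e^(−t/τ) = 0.46 ⇒ t = −τ ln(1 − 0.46) = τ × 0.616.
t = 5.61×10^6 s = 64.9 days.

65 days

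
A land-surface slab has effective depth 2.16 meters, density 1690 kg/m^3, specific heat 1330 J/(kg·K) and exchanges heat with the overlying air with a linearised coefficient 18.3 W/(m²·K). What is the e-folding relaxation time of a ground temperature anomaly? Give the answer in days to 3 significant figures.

Areal heat capacity C = ρ c_p D = 1690 × 1330 × 2.16 = 4.86×10^6 J m⁻² K⁻¹.
Relaxation time τ = C / λ = 4.86×10^6 / 18.3 = 2.65×10^5 s.
In days: 2.65×10^5 s / (86400 s/day) = 3.07 days.

3.07 days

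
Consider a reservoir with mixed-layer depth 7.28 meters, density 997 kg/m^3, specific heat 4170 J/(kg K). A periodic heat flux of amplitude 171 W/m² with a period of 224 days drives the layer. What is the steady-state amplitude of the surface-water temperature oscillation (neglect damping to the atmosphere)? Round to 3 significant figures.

17.4 K

Areal heat capacity C = ρ c_p D = 997 × 4170 × 7.28 = 3.03×10^7 J m⁻² K⁻¹.
Angular frequency ω = 2π / T = 2π / 1.94×10^7 s = 3.25×10^-7 s⁻¹.
Cω = 3.03×10^7 × 3.25×10^-7 = 9.83 W/(m²·K).
Amplitude A = F₀ / (Cω) = 171 / 9.83 = 17.4 K.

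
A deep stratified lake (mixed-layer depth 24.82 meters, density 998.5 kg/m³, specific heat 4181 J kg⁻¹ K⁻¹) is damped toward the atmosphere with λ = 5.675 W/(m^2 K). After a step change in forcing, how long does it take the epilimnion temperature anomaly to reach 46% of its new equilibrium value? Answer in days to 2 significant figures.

Areal heat capacity C = ρ c_p D = 998.5 × 4181 × 24.82 = 1.04×10^8 J m⁻² K⁻¹.
τ = C / λ = 1.04×10^8 / 5.675 = 1.83×10^7 s.
Fraction reached: 1 − e^(−t/τ) = 0.46 ⇒ t = −τ ln(1 − 0.46) = τ × 0.616.
t = 1.13×10^7 s = 130 days.

130 days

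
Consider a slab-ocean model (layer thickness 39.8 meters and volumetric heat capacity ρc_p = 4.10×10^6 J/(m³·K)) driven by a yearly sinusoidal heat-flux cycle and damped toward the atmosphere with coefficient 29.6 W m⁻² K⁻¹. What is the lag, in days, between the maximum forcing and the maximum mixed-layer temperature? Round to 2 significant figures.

48 days

Areal heat capacity C = ρc_p × D = 4.10×10^6 × 39.8 = 1.63×10^8 J/(m²·K).
ω = 2π / 3.15×10^7 s = 1.99×10^-7 s⁻¹.
Phase lag φ = arctan(Cω/λ) = arctan(32.5/29.6) = 0.832 rad.
Time lag = φ / ω = 0.832 / 1.99×10^-7 = 4.18×10^6 s = 48.3 days.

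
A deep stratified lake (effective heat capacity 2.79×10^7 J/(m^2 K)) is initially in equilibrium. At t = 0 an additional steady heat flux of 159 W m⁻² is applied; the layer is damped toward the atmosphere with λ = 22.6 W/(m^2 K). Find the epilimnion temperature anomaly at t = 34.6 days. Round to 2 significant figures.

6.4 K

Areal heat capacity C = 2.79×10^7 J/(m^2 K) (given).
τ = C / λ = 2.79×10^7 / 22.6 = 1.23×10^6 s.
Equilibrium anomaly ΔT_eq = F / λ = 159 / 22.6 = 7.04 K.
t = 34.6 days = 2.99×10^6 s, so t/τ = 2.42.
ΔT(t) = ΔT_eq (1 − e^(−t/τ)) = 7.04 × (1 − e^−2.42) = 6.41 K.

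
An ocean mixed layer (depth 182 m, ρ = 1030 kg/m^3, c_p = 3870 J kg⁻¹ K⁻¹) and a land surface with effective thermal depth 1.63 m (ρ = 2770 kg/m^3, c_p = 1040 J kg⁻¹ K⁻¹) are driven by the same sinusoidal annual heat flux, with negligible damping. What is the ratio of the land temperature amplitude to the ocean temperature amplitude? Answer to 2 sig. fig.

150

C_ocean = 1030 × 3870 × 182 = 7.25×10^8 J/(m²·K).
C_land = 2770 × 1040 × 1.63 = 4.70×10^6 J/(m²·K).
Undamped amplitude ∝ 1/C, so A_land/A_ocean = C_ocean/C_land = 154.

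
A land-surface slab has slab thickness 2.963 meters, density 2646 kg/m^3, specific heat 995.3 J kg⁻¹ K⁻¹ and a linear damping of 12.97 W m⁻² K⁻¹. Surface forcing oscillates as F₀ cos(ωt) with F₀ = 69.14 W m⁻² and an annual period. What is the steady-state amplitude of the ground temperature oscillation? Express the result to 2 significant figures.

Areal heat capacity C = ρ c_p D = 2646 × 995.3 × 2.963 = 7.80×10^6 J/(m²·K).
Angular frequency ω = 2π / T = 2π / 3.15×10^7 s = 1.99×10^-7 s⁻¹.
√((Cω)² + λ²) = √((1.55)² + 12.97²) = 13.1 W/(m²·K).
Amplitude A = F₀ / √((Cω)²+λ²) = 69.14 / 13.1 = 5.29 K.

5.3 K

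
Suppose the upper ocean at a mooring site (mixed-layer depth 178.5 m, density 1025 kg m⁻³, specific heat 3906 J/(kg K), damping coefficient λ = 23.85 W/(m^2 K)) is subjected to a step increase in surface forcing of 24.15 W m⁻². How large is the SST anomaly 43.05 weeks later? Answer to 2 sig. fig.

0.59 K

Areal heat capacity C = ρ c_p D = 1025 × 3906 × 178.5 = 7.15×10^8 J/(m²·K).
τ = C / λ = 7.15×10^8 / 23.85 = 3.00×10^7 s.
Equilibrium anomaly ΔT_eq = F / λ = 24.15 / 23.85 = 1.01 K.
t = 43.05 weeks = 2.60×10^7 s, so t/τ = 0.869.
ΔT(t) = ΔT_eq (1 − e^(−t/τ)) = 1.01 × (1 − e^−0.869) = 0.588 K.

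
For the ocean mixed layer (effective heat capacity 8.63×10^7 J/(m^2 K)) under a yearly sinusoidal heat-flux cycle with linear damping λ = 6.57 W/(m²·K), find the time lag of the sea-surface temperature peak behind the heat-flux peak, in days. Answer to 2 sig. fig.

Areal heat capacity C = 8.63×10^7 J/(m^2 K) (given).
ω = 2π / 3.15×10^7 s = 1.99×10^-7 s⁻¹.
Phase lag φ = arctan(Cω/λ) = arctan(17.2/6.57) = 1.21 rad.
Time lag = φ / ω = 1.21 / 1.99×10^-7 = 6.05×10^6 s = 70.0 days.

70 days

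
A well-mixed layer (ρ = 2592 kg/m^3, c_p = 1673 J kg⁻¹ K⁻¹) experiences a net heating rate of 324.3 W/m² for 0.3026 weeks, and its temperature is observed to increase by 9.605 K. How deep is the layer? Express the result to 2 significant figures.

1.4 m

Heat input Q = F Δt = 324.3 × 1.83×10^5 s = 5.94×10^7 J/m².
Required areal heat capacity C = Q / ΔT = 6.18×10^6 J/(m²·K).
Depth D = C / (ρ c_p) = 6.18×10^6 / (2592 × 1673) = 1.42 m.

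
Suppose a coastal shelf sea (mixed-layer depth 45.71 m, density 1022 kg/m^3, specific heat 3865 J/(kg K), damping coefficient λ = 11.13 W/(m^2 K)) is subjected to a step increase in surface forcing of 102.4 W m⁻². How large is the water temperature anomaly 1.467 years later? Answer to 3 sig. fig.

8.67 K

Areal heat capacity C = ρ c_p D = 1022 × 3865 × 45.71 = 1.81×10^8 J/(m²·K).
τ = C / λ = 1.81×10^8 / 11.13 = 1.62×10^7 s.
Equilibrium anomaly ΔT_eq = F / λ = 102.4 / 11.13 = 9.20 K.
t = 1.467 years = 4.63×10^7 s, so t/τ = 2.85.
ΔT(t) = ΔT_eq (1 − e^(−t/τ)) = 9.20 × (1 − e^−2.85) = 8.67 K.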